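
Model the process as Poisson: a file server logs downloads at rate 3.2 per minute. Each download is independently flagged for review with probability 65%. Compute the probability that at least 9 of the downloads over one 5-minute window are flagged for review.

0.7104

Thinning: the downloads that are flagged for review themselves form a Poisson process with rate 0.65 × 3.2 = 2.08 per minute.
Over the interval, μ = 2.08 × 5 = 10.4 (a 5-minute window = 5 minutes).
P(N ≥ 9) = 1 − P(N ≤ 8) ≈ 0.7104.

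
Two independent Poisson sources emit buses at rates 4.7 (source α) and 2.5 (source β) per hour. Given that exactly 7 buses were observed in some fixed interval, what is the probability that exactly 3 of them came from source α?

0.1415

Given the total, each event is independently from source α with probability p = λ_α/(λ_α+λ_β) = 4.7/7.2 ≈ 0.6528.
So K ~ Binomial(7, 4.7/7.2): P(K = 3) = C(7,3) · (4.7/7.2)^3 · (2.5/7.2)^4 ≈ 0.1415.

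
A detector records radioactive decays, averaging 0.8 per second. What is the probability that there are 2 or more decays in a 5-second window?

Over the interval, μ = 0.8 × 5 = 4 (a 5-second window = 5 seconds).
P(N ≥ 2) = 1 − P(N ≤ 1) = 1 − Σ_{j=0}^{1} e^(−μ) μ^j/j! ≈ 0.9084.

0.9084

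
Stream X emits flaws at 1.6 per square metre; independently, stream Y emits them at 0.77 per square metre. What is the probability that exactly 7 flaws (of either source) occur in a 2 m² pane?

Independent Poisson processes superpose: combined rate λ = 1.6 + 0.77 = 2.37 per square metre.
Over the interval, μ = 2.37 × 2 = 4.74 (a 2 m² pane = 2 square metres).
P(N = 7) = e^(−4.74) · 4.74^7/7! ≈ 0.0932.

0.0932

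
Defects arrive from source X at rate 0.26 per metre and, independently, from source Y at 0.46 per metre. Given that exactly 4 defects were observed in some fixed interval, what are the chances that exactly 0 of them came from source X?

0.1666

Given the total, each event is independently from source X with probability p = λ_X/(λ_X+λ_Y) = 0.26/0.72 ≈ 0.3611.
So K ~ Binomial(4, 0.26/0.72): P(K = 0) = C(4,0) · (0.26/0.72)^0 · (0.46/0.72)^4 ≈ 0.1666.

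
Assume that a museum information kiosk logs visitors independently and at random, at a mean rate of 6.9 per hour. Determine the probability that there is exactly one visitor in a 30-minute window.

0.1095

Over the interval, μ = 6.9 × 0.5 = 3.45 (a 30-minute window = 0.5 hours).
P(N = 1) = e^(−μ) μ^1/1! = e^(−3.45) · 3.45^1/1 ≈ 0.1095.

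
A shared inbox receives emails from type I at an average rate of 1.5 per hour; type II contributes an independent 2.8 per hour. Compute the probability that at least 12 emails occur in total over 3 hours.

Independent Poisson processes superpose: combined rate λ = 1.5 + 2.8 = 4.3 per hour.
Over the interval, μ = 4.3 × 3 = 12.9 (3 hours).
P(N ≥ 12) = 1 − P(N ≤ 11) ≈ 0.6366.

0.6366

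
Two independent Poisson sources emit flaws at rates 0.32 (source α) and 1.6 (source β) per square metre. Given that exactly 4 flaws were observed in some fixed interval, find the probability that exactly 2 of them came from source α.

Given the total, each event is independently from source α with probability p = λ_α/(λ_α+λ_β) = 0.32/1.92 ≈ 0.1667.
So K ~ Binomial(4, 0.32/1.92): P(K = 2) = C(4,2) · (0.32/1.92)^2 · (1.6/1.92)^2 ≈ 0.1157.

0.1157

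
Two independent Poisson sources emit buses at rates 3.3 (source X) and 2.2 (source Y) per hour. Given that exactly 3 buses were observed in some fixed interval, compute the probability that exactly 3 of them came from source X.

0.2160

Given the total, each event is independently from source X with probability p = λ_X/(λ_X+λ_Y) = 3.3/5.5 = 0.6000.
So K ~ Binomial(3, 3.3/5.5): P(K = 3) = C(3,3) · (3.3/5.5)^3 · (2.2/5.5)^0 ≈ 0.2160.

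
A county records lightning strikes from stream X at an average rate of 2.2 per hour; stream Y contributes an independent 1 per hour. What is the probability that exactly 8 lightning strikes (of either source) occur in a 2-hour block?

0.1160

Independent Poisson processes superpose: combined rate λ = 2.2 + 1 = 3.2 per hour.
Over the interval, μ = 3.2 × 2 = 6.4 (a 2-hour block = 2 hours).
P(N = 8) = e^(−6.4) · 6.4^8/8! ≈ 0.1160.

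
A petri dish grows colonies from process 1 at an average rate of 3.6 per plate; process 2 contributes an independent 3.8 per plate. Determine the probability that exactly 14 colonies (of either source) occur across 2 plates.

Independent Poisson processes superpose: combined rate λ = 3.6 + 3.8 = 7.4 per plate.
Over the interval, μ = 7.4 × 2 = 14.8 (2 plates).
P(N = 14) = e^(−14.8) · 14.8^14/14! ≈ 0.1037.

0.1037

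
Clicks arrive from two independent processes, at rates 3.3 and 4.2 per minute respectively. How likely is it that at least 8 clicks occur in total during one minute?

0.4754

Independent Poisson processes superpose: combined rate λ = 3.3 + 4.2 = 7.5 per minute.
So μ = 7.5.
P(N ≥ 8) = 1 − P(N ≤ 7) ≈ 0.4754.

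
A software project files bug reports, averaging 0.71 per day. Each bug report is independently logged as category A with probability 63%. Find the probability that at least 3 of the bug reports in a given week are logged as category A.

Thinning: the bug reports that are logged as category A themselves form a Poisson process with rate 0.63 × 0.71 = 0.4473 per day.
Over the interval, μ = 0.4473 × 7 = 3.1311 (a week = 7 days).
P(N ≥ 3) = 1 − P(N ≤ 2) ≈ 0.6055.

0.6055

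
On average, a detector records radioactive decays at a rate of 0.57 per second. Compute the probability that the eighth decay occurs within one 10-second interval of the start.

0.2159

Over the interval, μ = 0.57 × 10 = 5.7 (a 10-second interval = 10 seconds).
The eighth arrival falls in the interval iff at least 8 events occur there: P(S_8 ≤ t) = P(N ≥ 8) = 1 − P(N ≤ 7) ≈ 0.2159.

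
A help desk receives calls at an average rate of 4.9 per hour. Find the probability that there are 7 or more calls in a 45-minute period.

0.0796

Over the interval, μ = 4.9 × 0.75 = 3.675 (a 45-minute period = 0.75 hours).
P(N ≥ 7) = 1 − P(N ≤ 6) = 1 − Σ_{j=0}^{6} e^(−μ) μ^j/j! ≈ 0.0796.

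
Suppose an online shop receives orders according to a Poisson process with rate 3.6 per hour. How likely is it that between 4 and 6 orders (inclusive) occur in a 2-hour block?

Over the interval, μ = 3.6 × 2 = 7.2 (a 2-hour block = 2 hours).
P(4 ≤ N ≤ 6) = Σ_{j=4}^{6} e^(−7.2) · 7.2^j/j! ≈ 0.3484.

0.3484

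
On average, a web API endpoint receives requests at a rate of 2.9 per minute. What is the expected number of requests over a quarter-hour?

43.5

E[N] = λt = 2.9 × 15 = 43.5 (a quarter-hour = 15 minutes).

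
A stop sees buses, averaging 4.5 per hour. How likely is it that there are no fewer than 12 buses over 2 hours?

Over the interval, μ = 4.5 × 2 = 9 (2 hours).
P(N ≥ 12) = 1 − P(N ≤ 11) = 1 − Σ_{j=0}^{11} e^(−μ) μ^j/j! ≈ 0.1970.

0.1970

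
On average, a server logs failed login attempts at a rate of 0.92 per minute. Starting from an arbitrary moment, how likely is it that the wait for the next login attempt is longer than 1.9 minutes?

The wait for the next event is exponential with rate λ = 0.92 per minute.
P(T > 1.9) = e^(−λt) = e^(−0.92 × 1.9) = e^(−1.748) ≈ 0.1741.

0.1741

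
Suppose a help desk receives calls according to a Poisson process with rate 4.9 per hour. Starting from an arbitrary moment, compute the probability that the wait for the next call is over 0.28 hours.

0.2536

The wait for the next event is exponential with rate λ = 4.9 per hour.
P(T > 0.28) = e^(−λt) = e^(−4.9 × 0.28) = e^(−1.372) ≈ 0.2536.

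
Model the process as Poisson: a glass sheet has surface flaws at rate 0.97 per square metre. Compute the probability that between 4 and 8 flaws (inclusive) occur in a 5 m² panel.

0.6545

Over the interval, μ = 0.97 × 5 = 4.85 (a 5 m² panel = 5 square metres).
P(4 ≤ N ≤ 8) = Σ_{j=4}^{8} e^(−4.85) · 4.85^j/j! ≈ 0.6545.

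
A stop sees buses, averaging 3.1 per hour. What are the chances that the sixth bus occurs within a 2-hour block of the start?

Over the interval, μ = 3.1 × 2 = 6.2 (a 2-hour block = 2 hours).
The sixth arrival falls in the interval iff at least 6 events occur there: P(S_6 ≤ t) = P(N ≥ 6) = 1 − P(N ≤ 5) ≈ 0.5859.

0.5859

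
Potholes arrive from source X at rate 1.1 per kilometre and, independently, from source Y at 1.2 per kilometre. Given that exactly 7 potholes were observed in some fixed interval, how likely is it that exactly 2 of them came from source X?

0.1857

Given the total, each event is independently from source X with probability p = λ_X/(λ_X+λ_Y) = 1.1/2.3 ≈ 0.4783.
So K ~ Binomial(7, 1.1/2.3): P(K = 2) = C(7,2) · (1.1/2.3)^2 · (1.2/2.3)^5 ≈ 0.1857.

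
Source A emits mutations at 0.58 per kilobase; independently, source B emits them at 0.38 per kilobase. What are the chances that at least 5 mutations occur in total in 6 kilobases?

0.6815

Independent Poisson processes superpose: combined rate λ = 0.58 + 0.38 = 0.96 per kilobase.
Over the interval, μ = 0.96 × 6 = 5.76 (6 kilobases).
P(N ≥ 5) = 1 − P(N ≤ 4) ≈ 0.6815.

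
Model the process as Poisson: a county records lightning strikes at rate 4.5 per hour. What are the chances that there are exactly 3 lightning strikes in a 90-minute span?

0.0600

Over the interval, μ = 4.5 × 1.5 = 6.75 (a 90-minute span = 1.5 hours).
P(N = 3) = e^(−μ) μ^3/3! = e^(−6.75) · 6.75^3/6 ≈ 0.0600.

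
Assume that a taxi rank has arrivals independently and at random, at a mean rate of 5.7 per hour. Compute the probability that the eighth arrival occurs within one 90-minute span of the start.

0.6208

Over the interval, μ = 5.7 × 1.5 = 8.55 (a 90-minute span = 1.5 hours).
The eighth arrival falls in the interval iff at least 8 events occur there: P(S_8 ≤ t) = P(N ≥ 8) = 1 − P(N ≤ 7) ≈ 0.6208.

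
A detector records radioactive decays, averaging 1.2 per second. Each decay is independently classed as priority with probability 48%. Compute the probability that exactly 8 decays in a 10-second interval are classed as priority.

0.0947

Thinning: the decays that are classed as priority themselves form a Poisson process with rate 0.48 × 1.2 = 0.576 per second.
Over the interval, μ = 0.576 × 10 = 5.76 (a 10-second interval = 10 seconds).
P(N = 8) = e^(−5.76) · 5.76^8/8! ≈ 0.0947.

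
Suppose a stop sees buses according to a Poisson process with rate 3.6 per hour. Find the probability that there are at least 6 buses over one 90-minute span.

Over the interval, μ = 3.6 × 1.5 = 5.4 (a 90-minute span = 1.5 hours).
P(N ≥ 6) = 1 − P(N ≤ 5) = 1 − Σ_{j=0}^{5} e^(−μ) μ^j/j! ≈ 0.4539.

0.4539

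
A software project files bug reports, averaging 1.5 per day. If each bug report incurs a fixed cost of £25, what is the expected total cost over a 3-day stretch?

E[N] = 1.5 × 3 = 4.5 (a 3-day stretch = 3 days); E[cost] = 4.5 × £25 = £112.5.

£112.5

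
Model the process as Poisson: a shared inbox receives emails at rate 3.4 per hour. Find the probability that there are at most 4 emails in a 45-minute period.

0.8844

Over the interval, μ = 3.4 × 0.75 = 2.55 (a 45-minute period = 0.75 hours).
P(N ≤ 4) = Σ_{j=0}^{4} e^(−μ) μ^j/j! ≈ 0.8844.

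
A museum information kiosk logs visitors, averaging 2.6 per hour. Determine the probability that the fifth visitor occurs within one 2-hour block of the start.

0.5939

Over the interval, μ = 2.6 × 2 = 5.2 (a 2-hour block = 2 hours).
The fifth arrival falls in the interval iff at least 5 events occur there: P(S_5 ≤ t) = P(N ≥ 5) = 1 − P(N ≤ 4) ≈ 0.5939.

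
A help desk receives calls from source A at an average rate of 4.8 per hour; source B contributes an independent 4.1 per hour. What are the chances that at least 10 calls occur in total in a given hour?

0.3994

Independent Poisson processes superpose: combined rate λ = 4.8 + 4.1 = 8.9 per hour.
So μ = 8.9.
P(N ≥ 10) = 1 − P(N ≤ 9) ≈ 0.3994.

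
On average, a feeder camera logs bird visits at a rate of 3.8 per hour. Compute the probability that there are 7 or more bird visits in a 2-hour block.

0.6354

Over the interval, μ = 3.8 × 2 = 7.6 (a 2-hour block = 2 hours).
P(N ≥ 7) = 1 − P(N ≤ 6) = 1 − Σ_{j=0}^{6} e^(−μ) μ^j/j! ≈ 0.6354.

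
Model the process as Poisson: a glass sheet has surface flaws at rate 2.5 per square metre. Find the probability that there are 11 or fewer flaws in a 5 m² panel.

0.4058

Over the interval, μ = 2.5 × 5 = 12.5 (a 5 m² panel = 5 square metres).
P(N ≤ 11) = Σ_{j=0}^{11} e^(−μ) μ^j/j! ≈ 0.4058.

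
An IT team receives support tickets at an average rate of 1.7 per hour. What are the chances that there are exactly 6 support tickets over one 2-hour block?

0.0716

Over the interval, μ = 1.7 × 2 = 3.4 (a 2-hour block = 2 hours).
P(N = 6) = e^(−μ) μ^6/6! = e^(−3.4) · 3.4^6/720 ≈ 0.0716.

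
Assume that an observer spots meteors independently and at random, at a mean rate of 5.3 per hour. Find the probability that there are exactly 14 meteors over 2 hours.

0.0646

Over the interval, μ = 5.3 × 2 = 10.6 (2 hours).
P(N = 14) = e^(−μ) μ^14/14! = e^(−10.6) · 10.6^14/87178291200 ≈ 0.0646.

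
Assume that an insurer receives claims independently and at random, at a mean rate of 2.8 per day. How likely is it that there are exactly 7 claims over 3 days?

Over the interval, μ = 2.8 × 3 = 8.4 (3 days).
P(N = 7) = e^(−μ) μ^7/7! = e^(−8.4) · 8.4^7/5040 ≈ 0.1317.

0.1317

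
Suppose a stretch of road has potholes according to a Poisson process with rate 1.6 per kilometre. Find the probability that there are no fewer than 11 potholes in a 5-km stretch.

Over the interval, μ = 1.6 × 5 = 8 (a 5-km stretch = 5 kilometres).
P(N ≥ 11) = 1 − P(N ≤ 10) = 1 − Σ_{j=0}^{10} e^(−μ) μ^j/j! ≈ 0.1841.

0.1841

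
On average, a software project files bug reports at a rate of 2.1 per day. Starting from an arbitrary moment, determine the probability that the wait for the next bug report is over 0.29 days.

The wait for the next event is exponential with rate λ = 2.1 per day.
P(T > 0.29) = e^(−λt) = e^(−2.1 × 0.29) = e^(−0.609) ≈ 0.5439.

0.5439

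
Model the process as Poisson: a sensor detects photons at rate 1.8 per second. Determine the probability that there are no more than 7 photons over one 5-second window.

Over the interval, μ = 1.8 × 5 = 9 (a 5-second window = 5 seconds).
P(N ≤ 7) = Σ_{j=0}^{7} e^(−μ) μ^j/j! ≈ 0.3239.

0.3239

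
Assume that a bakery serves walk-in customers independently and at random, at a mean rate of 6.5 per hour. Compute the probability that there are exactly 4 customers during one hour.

0.1118

With mean μ = 6.5 per hour,
P(N = 4) = e^(−μ) μ^4/4! = e^(−6.5) · 6.5^4/24 ≈ 0.1118.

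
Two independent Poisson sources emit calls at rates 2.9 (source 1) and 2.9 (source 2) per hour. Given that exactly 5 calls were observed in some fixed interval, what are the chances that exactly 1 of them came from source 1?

0.1562

Given the total, each event is independently from source 1 with probability p = λ_1/(λ_1+λ_2) = 2.9/5.8 = 0.5000.
So K ~ Binomial(5, 2.9/5.8): P(K = 1) = C(5,1) · (2.9/5.8)^1 · (2.9/5.8)^4 ≈ 0.1562.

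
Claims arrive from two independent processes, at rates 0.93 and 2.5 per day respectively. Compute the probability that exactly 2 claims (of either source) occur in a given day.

0.1905

Independent Poisson processes superpose: combined rate λ = 0.93 + 2.5 = 3.43 per day.
So μ = 3.43.
P(N = 2) = e^(−3.43) · 3.43^2/2! ≈ 0.1905.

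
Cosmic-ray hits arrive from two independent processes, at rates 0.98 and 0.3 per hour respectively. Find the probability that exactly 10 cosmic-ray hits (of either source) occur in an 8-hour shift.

0.1248

Independent Poisson processes superpose: combined rate λ = 0.98 + 0.3 = 1.28 per hour.
Over the interval, μ = 1.28 × 8 = 10.24 (an 8-hour shift = 8 hours).
P(N = 10) = e^(−10.24) · 10.24^10/10! ≈ 0.1248.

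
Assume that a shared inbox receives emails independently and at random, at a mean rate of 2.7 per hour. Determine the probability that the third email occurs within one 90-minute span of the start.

0.7691

Over the interval, μ = 2.7 × 1.5 = 4.05 (a 90-minute span = 1.5 hours).
The third arrival falls in the interval iff at least 3 events occur there: P(S_3 ≤ t) = P(N ≥ 3) = 1 − P(N ≤ 2) ≈ 0.7691.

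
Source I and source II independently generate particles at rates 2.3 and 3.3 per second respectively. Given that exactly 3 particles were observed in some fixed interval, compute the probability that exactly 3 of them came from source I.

Given the total, each event is independently from source I with probability p = λ_I/(λ_I+λ_II) = 2.3/5.6 ≈ 0.4107.
So K ~ Binomial(3, 2.3/5.6): P(K = 3) = C(3,3) · (2.3/5.6)^3 · (3.3/5.6)^0 ≈ 0.0693.

0.0693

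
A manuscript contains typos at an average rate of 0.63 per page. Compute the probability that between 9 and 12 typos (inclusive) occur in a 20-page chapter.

0.3882

Over the interval, μ = 0.63 × 20 = 12.6 (a 20-page chapter = 20 pages).
P(9 ≤ N ≤ 12) = Σ_{j=9}^{12} e^(−12.6) · 12.6^j/j! ≈ 0.3882.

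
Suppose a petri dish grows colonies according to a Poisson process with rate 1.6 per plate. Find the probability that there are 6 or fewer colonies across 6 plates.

Over the interval, μ = 1.6 × 6 = 9.6 (6 plates).
P(N ≤ 6) = Σ_{j=0}^{6} e^(−μ) μ^j/j! ≈ 0.1574.

0.1574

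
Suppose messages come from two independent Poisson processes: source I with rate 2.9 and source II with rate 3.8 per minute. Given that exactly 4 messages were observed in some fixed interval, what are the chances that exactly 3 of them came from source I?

0.1840

Given the total, each event is independently from source I with probability p = λ_I/(λ_I+λ_II) = 2.9/6.7 ≈ 0.4328.
So K ~ Binomial(4, 2.9/6.7): P(K = 3) = C(4,3) · (2.9/6.7)^3 · (3.8/6.7)^1 ≈ 0.1840.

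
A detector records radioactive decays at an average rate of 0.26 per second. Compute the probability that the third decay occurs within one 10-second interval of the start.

0.4816

Over the interval, μ = 0.26 × 10 = 2.6 (a 10-second interval = 10 seconds).
The third arrival falls in the interval iff at least 3 events occur there: P(S_3 ≤ t) = P(N ≥ 3) = 1 − P(N ≤ 2) ≈ 0.4816.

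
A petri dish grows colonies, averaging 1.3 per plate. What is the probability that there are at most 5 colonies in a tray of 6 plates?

0.2103

Over the interval, μ = 1.3 × 6 = 7.8 (a tray of 6 plates = 6 plates).
P(N ≤ 5) = Σ_{j=0}^{5} e^(−μ) μ^j/j! ≈ 0.2103.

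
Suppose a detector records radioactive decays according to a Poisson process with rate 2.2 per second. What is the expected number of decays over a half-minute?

E[N] = λt = 2.2 × 30 = 66 (a half-minute = 30 seconds).

66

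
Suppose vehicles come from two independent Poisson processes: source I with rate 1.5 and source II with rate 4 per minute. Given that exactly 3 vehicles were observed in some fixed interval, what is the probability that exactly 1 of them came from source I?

0.4328

Given the total, each event is independently from source I with probability p = λ_I/(λ_I+λ_II) = 1.5/5.5 ≈ 0.2727.
So K ~ Binomial(3, 1.5/5.5): P(K = 1) = C(3,1) · (1.5/5.5)^1 · (4/5.5)^2 ≈ 0.4328.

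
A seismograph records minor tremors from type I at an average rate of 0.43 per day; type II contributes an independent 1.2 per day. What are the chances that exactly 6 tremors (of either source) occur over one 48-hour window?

0.0640

Independent Poisson processes superpose: combined rate λ = 0.43 + 1.2 = 1.63 per day.
Over the interval, μ = 1.63 × 2 = 3.26 (a 48-hour window = 2 days).
P(N = 6) = e^(−3.26) · 3.26^6/6! ≈ 0.0640.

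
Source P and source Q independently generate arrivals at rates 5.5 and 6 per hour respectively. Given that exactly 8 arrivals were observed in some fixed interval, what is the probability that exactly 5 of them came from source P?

0.1990

Given the total, each event is independently from source P with probability p = λ_P/(λ_P+λ_Q) = 5.5/11.5 ≈ 0.4783.
So K ~ Binomial(8, 5.5/11.5): P(K = 5) = C(8,5) · (5.5/11.5)^5 · (6/11.5)^3 ≈ 0.1990.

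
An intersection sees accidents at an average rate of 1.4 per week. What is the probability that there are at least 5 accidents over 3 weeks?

0.4102

Over the interval, μ = 1.4 × 3 = 4.2 (3 weeks).
P(N ≥ 5) = 1 − P(N ≤ 4) = 1 − Σ_{j=0}^{4} e^(−μ) μ^j/j! ≈ 0.4102.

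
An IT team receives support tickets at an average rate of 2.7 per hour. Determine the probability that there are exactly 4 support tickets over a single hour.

0.1488

With mean μ = 2.7 per hour,
P(N = 4) = e^(−μ) μ^4/4! = e^(−2.7) · 2.7^4/24 ≈ 0.1488.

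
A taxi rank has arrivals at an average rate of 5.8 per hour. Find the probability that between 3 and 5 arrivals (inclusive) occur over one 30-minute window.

Over the interval, μ = 5.8 × 0.5 = 2.9 (a 30-minute window = 0.5 hours).
P(3 ≤ N ≤ 5) = Σ_{j=3}^{5} e^(−2.9) · 2.9^j/j! ≈ 0.4799.

0.4799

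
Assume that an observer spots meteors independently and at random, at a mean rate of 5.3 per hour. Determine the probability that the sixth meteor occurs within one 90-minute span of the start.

0.8041

Over the interval, μ = 5.3 × 1.5 = 7.95 (a 90-minute span = 1.5 hours).
The sixth arrival falls in the interval iff at least 6 events occur there: P(S_6 ≤ t) = P(N ≥ 6) = 1 − P(N ≤ 5) ≈ 0.8041.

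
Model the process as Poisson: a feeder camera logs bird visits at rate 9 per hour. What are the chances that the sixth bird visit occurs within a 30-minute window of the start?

Over the interval, μ = 9 × 0.5 = 4.5 (a 30-minute window = 0.5 hours).
The sixth arrival falls in the interval iff at least 6 events occur there: P(S_6 ≤ t) = P(N ≥ 6) = 1 − P(N ≤ 5) ≈ 0.2971.

0.2971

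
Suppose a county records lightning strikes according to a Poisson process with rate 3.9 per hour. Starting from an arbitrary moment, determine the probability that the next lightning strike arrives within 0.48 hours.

0.8462

Inter-arrival times are exponential with rate λ = 3.9 per hour.
P(T ≤ 0.48) = 1 − e^(−λt) = 1 − e^(−3.9 × 0.48) = 1 − e^(−1.872) ≈ 0.8462.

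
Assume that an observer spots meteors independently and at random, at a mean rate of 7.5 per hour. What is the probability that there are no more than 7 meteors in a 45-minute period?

Over the interval, μ = 7.5 × 0.75 = 5.625 (a 45-minute period = 0.75 hours).
P(N ≤ 7) = Σ_{j=0}^{7} e^(−μ) μ^j/j! ≈ 0.7938.

0.7938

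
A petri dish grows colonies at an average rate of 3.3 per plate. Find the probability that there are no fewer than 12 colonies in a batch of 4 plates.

Over the interval, μ = 3.3 × 4 = 13.2 (a batch of 4 plates = 4 plates).
P(N ≥ 12) = 1 − P(N ≤ 11) = 1 − Σ_{j=0}^{11} e^(−μ) μ^j/j! ≈ 0.6668.

0.6668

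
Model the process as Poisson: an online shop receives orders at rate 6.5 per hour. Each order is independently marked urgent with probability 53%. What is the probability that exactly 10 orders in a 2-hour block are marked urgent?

Thinning: the orders that are marked urgent themselves form a Poisson process with rate 0.53 × 6.5 = 3.445 per hour.
Over the interval, μ = 3.445 × 2 = 6.89 (a 2-hour block = 2 hours).
P(N = 10) = e^(−6.89) · 6.89^10/10! ≈ 0.0676.

0.0676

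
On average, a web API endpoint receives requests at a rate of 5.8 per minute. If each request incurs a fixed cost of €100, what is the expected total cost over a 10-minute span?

€5800

E[N] = 5.8 × 10 = 58 (a 10-minute span = 10 minutes); E[cost] = 58 × €100 = €5800.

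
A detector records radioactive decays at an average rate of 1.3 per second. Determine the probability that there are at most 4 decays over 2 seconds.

0.8774

Over the interval, μ = 1.3 × 2 = 2.6 (2 seconds).
P(N ≤ 4) = Σ_{j=0}^{4} e^(−μ) μ^j/j! ≈ 0.8774.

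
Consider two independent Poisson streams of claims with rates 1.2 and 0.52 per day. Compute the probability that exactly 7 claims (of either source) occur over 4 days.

Independent Poisson processes superpose: combined rate λ = 1.2 + 0.52 = 1.72 per day.
Over the interval, μ = 1.72 × 4 = 6.88 (4 days).
P(N = 7) = e^(−6.88) · 6.88^7/7! ≈ 0.1488.

0.1488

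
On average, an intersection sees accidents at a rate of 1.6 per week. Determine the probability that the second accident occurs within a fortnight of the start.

0.8288

Over the interval, μ = 1.6 × 2 = 3.2 (a fortnight = 2 weeks).
The second arrival falls in the interval iff at least 2 events occur there: P(S_2 ≤ t) = P(N ≥ 2) = 1 − P(N ≤ 1) ≈ 0.8288.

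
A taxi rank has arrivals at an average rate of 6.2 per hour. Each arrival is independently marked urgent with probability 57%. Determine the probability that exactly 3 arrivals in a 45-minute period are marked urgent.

0.2191

Thinning: the arrivals that are marked urgent themselves form a Poisson process with rate 0.57 × 6.2 = 3.534 per hour.
Over the interval, μ = 3.534 × 0.75 = 2.6505 (a 45-minute period = 0.75 hours).
P(N = 3) = e^(−2.6505) · 2.6505^3/3! ≈ 0.2191.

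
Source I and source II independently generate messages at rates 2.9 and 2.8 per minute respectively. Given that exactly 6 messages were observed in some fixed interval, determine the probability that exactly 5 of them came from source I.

0.1005

Given the total, each event is independently from source I with probability p = λ_I/(λ_I+λ_II) = 2.9/5.7 ≈ 0.5088.
So K ~ Binomial(6, 2.9/5.7): P(K = 5) = C(6,5) · (2.9/5.7)^5 · (2.8/5.7)^1 ≈ 0.1005.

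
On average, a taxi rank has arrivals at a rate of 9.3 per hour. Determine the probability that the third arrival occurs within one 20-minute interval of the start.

0.5988

Over the interval, μ = 9.3 × 1/3 = 3.1 (a 20-minute interval = 1/3 hours).
The third arrival falls in the interval iff at least 3 events occur there: P(S_3 ≤ t) = P(N ≥ 3) = 1 − P(N ≤ 2) ≈ 0.5988.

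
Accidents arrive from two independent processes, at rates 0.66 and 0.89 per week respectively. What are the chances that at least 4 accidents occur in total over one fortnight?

Independent Poisson processes superpose: combined rate λ = 0.66 + 0.89 = 1.55 per week.
Over the interval, μ = 1.55 × 2 = 3.1 (a fortnight = 2 weeks).
P(N ≥ 4) = 1 − P(N ≤ 3) ≈ 0.3752.

0.3752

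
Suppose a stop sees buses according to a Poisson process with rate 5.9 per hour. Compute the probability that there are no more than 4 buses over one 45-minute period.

Over the interval, μ = 5.9 × 0.75 = 4.425 (a 45-minute period = 0.75 hours).
P(N ≤ 4) = Σ_{j=0}^{4} e^(−μ) μ^j/j! ≈ 0.5464.

0.5464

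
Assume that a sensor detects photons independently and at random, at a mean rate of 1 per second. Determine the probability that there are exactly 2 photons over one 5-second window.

Over the interval, μ = 1 × 5 = 5 (a 5-second window = 5 seconds).
P(N = 2) = e^(−μ) μ^2/2! = e^(−5) · 5^2/2 ≈ 0.0842.

0.0842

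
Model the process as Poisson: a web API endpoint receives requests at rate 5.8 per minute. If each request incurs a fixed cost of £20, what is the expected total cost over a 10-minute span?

£1160

E[N] = 5.8 × 10 = 58 (a 10-minute span = 10 minutes); E[cost] = 58 × £20 = £1160.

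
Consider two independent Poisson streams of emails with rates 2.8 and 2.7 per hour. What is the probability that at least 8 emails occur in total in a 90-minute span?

Independent Poisson processes superpose: combined rate λ = 2.8 + 2.7 = 5.5 per hour.
Over the interval, μ = 5.5 × 1.5 = 8.25 (a 90-minute span = 1.5 hours).
P(N ≥ 8) = 1 − P(N ≤ 7) ≈ 0.5814.

0.5814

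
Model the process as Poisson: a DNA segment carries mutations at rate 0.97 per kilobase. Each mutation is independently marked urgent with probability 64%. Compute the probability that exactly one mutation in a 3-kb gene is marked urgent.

0.2892

Thinning: the mutations that are marked urgent themselves form a Poisson process with rate 0.64 × 0.97 = 0.6208 per kilobase.
Over the interval, μ = 0.6208 × 3 = 1.8624 (a 3-kb gene = 3 kilobases).
P(N = 1) = e^(−1.8624) · 1.8624^1/1! ≈ 0.2892.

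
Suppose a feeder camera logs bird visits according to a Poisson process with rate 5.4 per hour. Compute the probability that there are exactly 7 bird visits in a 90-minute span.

0.1378

Over the interval, μ = 5.4 × 1.5 = 8.1 (a 90-minute span = 1.5 hours).
P(N = 7) = e^(−μ) μ^7/7! = e^(−8.1) · 8.1^7/5040 ≈ 0.1378.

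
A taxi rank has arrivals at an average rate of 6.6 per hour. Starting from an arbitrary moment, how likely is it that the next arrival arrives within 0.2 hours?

0.7329

Inter-arrival times are exponential with rate λ = 6.6 per hour.
P(T ≤ 0.2) = 1 − e^(−λt) = 1 − e^(−6.6 × 0.2) = 1 − e^(−1.32) ≈ 0.7329.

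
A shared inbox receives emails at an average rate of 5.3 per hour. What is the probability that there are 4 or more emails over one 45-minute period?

0.5616

Over the interval, μ = 5.3 × 0.75 = 3.975 (a 45-minute period = 0.75 hours).
P(N ≥ 4) = 1 − P(N ≤ 3) = 1 − Σ_{j=0}^{3} e^(−μ) μ^j/j! ≈ 0.5616.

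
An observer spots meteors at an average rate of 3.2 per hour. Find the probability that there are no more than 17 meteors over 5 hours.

0.6593

Over the interval, μ = 3.2 × 5 = 16 (5 hours).
P(N ≤ 17) = Σ_{j=0}^{17} e^(−μ) μ^j/j! ≈ 0.6593.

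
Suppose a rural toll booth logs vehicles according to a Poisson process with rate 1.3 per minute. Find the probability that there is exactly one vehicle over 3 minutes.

0.0789

Over the interval, μ = 1.3 × 3 = 3.9 (3 minutes).
P(N = 1) = e^(−μ) μ^1/1! = e^(−3.9) · 3.9^1/1 ≈ 0.0789.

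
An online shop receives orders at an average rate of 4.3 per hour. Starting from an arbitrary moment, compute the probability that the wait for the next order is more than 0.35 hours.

The wait for the next event is exponential with rate λ = 4.3 per hour.
P(T > 0.35) = e^(−λt) = e^(−4.3 × 0.35) = e^(−1.505) ≈ 0.2220.

0.2220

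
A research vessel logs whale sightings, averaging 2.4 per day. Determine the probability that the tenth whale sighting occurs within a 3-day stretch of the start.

Over the interval, μ = 2.4 × 3 = 7.2 (a 3-day stretch = 3 days).
The tenth arrival falls in the interval iff at least 10 events occur there: P(S_10 ≤ t) = P(N ≥ 10) = 1 − P(N ≤ 9) ≈ 0.1904.

0.1904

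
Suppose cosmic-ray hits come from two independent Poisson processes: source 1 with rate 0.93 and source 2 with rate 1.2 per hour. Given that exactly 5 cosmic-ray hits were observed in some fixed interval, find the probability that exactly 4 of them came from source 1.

0.1024

Given the total, each event is independently from source 1 with probability p = λ_1/(λ_1+λ_2) = 0.93/2.13 ≈ 0.4366.
So K ~ Binomial(5, 0.93/2.13): P(K = 4) = C(5,4) · (0.93/2.13)^4 · (1.2/2.13)^1 ≈ 0.1024.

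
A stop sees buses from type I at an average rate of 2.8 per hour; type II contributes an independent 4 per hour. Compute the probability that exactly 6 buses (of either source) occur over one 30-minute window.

0.0716

Independent Poisson processes superpose: combined rate λ = 2.8 + 4 = 6.8 per hour.
Over the interval, μ = 6.8 × 0.5 = 3.4 (a 30-minute window = 0.5 hours).
P(N = 6) = e^(−3.4) · 3.4^6/6! ≈ 0.0716.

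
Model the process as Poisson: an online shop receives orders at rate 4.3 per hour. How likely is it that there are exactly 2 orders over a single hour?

With mean μ = 4.3 per hour,
P(N = 2) = e^(−μ) μ^2/2! = e^(−4.3) · 4.3^2/2 ≈ 0.1254.

0.1254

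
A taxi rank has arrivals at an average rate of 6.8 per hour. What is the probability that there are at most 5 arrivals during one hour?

With mean μ = 6.8 per hour,
P(N ≤ 5) = Σ_{j=0}^{5} e^(−μ) μ^j/j! ≈ 0.3270.

0.3270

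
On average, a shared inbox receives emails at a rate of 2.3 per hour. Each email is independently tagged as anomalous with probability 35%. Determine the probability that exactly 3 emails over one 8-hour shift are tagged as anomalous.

0.0711

Thinning: the emails that are tagged as anomalous themselves form a Poisson process with rate 0.35 × 2.3 = 0.805 per hour.
Over the interval, μ = 0.805 × 8 = 6.44 (an 8-hour shift = 8 hours).
P(N = 3) = e^(−6.44) · 6.44^3/3! ≈ 0.0711.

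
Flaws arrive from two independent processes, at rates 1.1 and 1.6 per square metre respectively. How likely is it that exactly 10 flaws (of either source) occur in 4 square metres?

0.1214

Independent Poisson processes superpose: combined rate λ = 1.1 + 1.6 = 2.7 per square metre.
Over the interval, μ = 2.7 × 4 = 10.8 (4 square metres).
P(N = 10) = e^(−10.8) · 10.8^10/10! ≈ 0.1214.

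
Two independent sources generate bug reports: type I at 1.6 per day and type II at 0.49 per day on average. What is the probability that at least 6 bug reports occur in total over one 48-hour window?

0.2436

Independent Poisson processes superpose: combined rate λ = 1.6 + 0.49 = 2.09 per day.
Over the interval, μ = 2.09 × 2 = 4.18 (a 48-hour window = 2 days).
P(N ≥ 6) = 1 − P(N ≤ 5) ≈ 0.2436.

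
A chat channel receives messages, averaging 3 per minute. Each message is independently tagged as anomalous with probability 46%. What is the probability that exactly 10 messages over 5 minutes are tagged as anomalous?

Thinning: the messages that are tagged as anomalous themselves form a Poisson process with rate 0.46 × 3 = 1.38 per minute.
Over the interval, μ = 1.38 × 5 = 6.9 (5 minutes).
P(N = 10) = e^(−6.9) · 6.9^10/10! ≈ 0.0679.

0.0679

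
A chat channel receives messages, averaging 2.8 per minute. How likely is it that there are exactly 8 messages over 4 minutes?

Over the interval, μ = 2.8 × 4 = 11.2 (4 minutes).
P(N = 8) = e^(−μ) μ^8/8! = e^(−11.2) · 11.2^8/40320 ≈ 0.0840.

0.0840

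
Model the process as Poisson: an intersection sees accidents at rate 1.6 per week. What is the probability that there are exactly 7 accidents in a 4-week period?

Over the interval, μ = 1.6 × 4 = 6.4 (a 4-week period = 4 weeks).
P(N = 7) = e^(−μ) μ^7/7! = e^(−6.4) · 6.4^7/5040 ≈ 0.1450.

0.1450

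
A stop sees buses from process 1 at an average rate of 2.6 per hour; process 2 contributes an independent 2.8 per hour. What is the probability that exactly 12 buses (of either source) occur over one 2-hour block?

0.1072

Independent Poisson processes superpose: combined rate λ = 2.6 + 2.8 = 5.4 per hour.
Over the interval, μ = 5.4 × 2 = 10.8 (a 2-hour block = 2 hours).
P(N = 12) = e^(−10.8) · 10.8^12/12! ≈ 0.1072.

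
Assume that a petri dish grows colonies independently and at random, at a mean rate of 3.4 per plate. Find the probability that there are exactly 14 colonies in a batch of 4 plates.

0.1054

Over the interval, μ = 3.4 × 4 = 13.6 (a batch of 4 plates = 4 plates).
P(N = 14) = e^(−μ) μ^14/14! = e^(−13.6) · 13.6^14/87178291200 ≈ 0.1054.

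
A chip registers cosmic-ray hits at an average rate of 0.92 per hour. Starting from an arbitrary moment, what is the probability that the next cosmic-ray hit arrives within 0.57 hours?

0.4081

Inter-arrival times are exponential with rate λ = 0.92 per hour.
P(T ≤ 0.57) = 1 − e^(−λt) = 1 − e^(−0.92 × 0.57) = 1 − e^(−0.5244) ≈ 0.4081.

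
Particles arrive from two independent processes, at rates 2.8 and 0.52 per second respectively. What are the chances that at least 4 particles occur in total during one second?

Independent Poisson processes superpose: combined rate λ = 2.8 + 0.52 = 3.32 per second.
So μ = 3.32.
P(N ≥ 4) = 1 − P(N ≤ 3) ≈ 0.4241.

0.4241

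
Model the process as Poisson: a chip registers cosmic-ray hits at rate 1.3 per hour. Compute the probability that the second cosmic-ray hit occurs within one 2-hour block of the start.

Over the interval, μ = 1.3 × 2 = 2.6 (a 2-hour block = 2 hours).
The second arrival falls in the interval iff at least 2 events occur there: P(S_2 ≤ t) = P(N ≥ 2) = 1 − P(N ≤ 1) ≈ 0.7326.

0.7326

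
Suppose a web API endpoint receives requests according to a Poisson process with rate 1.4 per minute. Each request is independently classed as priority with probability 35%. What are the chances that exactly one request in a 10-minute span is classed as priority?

Thinning: the requests that are classed as priority themselves form a Poisson process with rate 0.35 × 1.4 = 0.49 per minute.
Over the interval, μ = 0.49 × 10 = 4.9 (a 10-minute span = 10 minutes).
P(N = 1) = e^(−4.9) · 4.9^1/1! ≈ 0.0365.

0.0365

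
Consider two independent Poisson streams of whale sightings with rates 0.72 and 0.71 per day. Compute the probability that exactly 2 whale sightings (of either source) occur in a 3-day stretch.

0.1261

Independent Poisson processes superpose: combined rate λ = 0.72 + 0.71 = 1.43 per day.
Over the interval, μ = 1.43 × 3 = 4.29 (a 3-day stretch = 3 days).
P(N = 2) = e^(−4.29) · 4.29^2/2! ≈ 0.1261.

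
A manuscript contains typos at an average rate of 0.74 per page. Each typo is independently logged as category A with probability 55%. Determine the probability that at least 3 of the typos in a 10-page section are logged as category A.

Thinning: the typos that are logged as category A themselves form a Poisson process with rate 0.55 × 0.74 = 0.407 per page.
Over the interval, μ = 0.407 × 10 = 4.07 (a 10-page section = 10 pages).
P(N ≥ 3) = 1 − P(N ≤ 2) ≈ 0.7720.

0.7720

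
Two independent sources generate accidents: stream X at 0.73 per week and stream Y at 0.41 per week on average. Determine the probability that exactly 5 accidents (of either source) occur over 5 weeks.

0.1678

Independent Poisson processes superpose: combined rate λ = 0.73 + 0.41 = 1.14 per week.
Over the interval, μ = 1.14 × 5 = 5.7 (5 weeks).
P(N = 5) = e^(−5.7) · 5.7^5/5! ≈ 0.1678.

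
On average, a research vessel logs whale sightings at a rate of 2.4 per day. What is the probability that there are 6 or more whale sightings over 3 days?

0.7241

Over the interval, μ = 2.4 × 3 = 7.2 (3 days).
P(N ≥ 6) = 1 − P(N ≤ 5) = 1 − Σ_{j=0}^{5} e^(−μ) μ^j/j! ≈ 0.7241.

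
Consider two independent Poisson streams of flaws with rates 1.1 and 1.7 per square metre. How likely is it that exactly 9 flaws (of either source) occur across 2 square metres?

0.0552

Independent Poisson processes superpose: combined rate λ = 1.1 + 1.7 = 2.8 per square metre.
Over the interval, μ = 2.8 × 2 = 5.6 (2 square metres).
P(N = 9) = e^(−5.6) · 5.6^9/9! ≈ 0.0552.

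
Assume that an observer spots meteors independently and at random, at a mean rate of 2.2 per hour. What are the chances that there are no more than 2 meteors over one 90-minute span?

Over the interval, μ = 2.2 × 1.5 = 3.3 (a 90-minute span = 1.5 hours).
P(N ≤ 2) = Σ_{j=0}^{2} e^(−μ) μ^j/j! ≈ 0.3594.

0.3594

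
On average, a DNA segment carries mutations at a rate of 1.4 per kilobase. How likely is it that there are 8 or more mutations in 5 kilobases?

Over the interval, μ = 1.4 × 5 = 7 (5 kilobases).
P(N ≥ 8) = 1 − P(N ≤ 7) = 1 − Σ_{j=0}^{7} e^(−μ) μ^j/j! ≈ 0.4013.

0.4013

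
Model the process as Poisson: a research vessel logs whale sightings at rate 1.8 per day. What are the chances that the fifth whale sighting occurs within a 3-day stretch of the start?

Over the interval, μ = 1.8 × 3 = 5.4 (a 3-day stretch = 3 days).
The fifth arrival falls in the interval iff at least 5 events occur there: P(S_5 ≤ t) = P(N ≥ 5) = 1 − P(N ≤ 4) ≈ 0.6267.

0.6267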